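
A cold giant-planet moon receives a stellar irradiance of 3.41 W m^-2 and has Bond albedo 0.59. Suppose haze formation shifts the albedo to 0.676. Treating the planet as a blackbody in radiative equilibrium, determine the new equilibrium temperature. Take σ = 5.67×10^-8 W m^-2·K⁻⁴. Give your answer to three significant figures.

T₂ = [S(1−α₂)/(4σ)]^(1/4) = [3.410·0.324/(4σ)]^(1/4) = 46.98 K.

47.0 K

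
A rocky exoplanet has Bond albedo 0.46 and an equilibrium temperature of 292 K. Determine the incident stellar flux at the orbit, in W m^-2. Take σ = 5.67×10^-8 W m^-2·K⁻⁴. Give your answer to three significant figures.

3050 W m^-2

From S(1−α)/4 = σT⁴: S = 4σT⁴/(1−α).
The emitted flux is σT⁴ = 412.2 W m^-2.
So S = 4×412.2/(1−0.46) = 3053 W m^-2.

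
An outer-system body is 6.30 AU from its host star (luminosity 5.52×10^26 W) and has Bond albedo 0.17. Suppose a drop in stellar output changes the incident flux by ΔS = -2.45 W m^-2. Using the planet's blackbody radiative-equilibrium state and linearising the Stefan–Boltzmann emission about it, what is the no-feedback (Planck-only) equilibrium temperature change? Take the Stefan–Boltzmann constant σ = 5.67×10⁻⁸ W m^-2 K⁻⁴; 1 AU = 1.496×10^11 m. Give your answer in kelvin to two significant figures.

-1.4 K

d = 6.30 × 1.496×10^11 m = 9.425×10^11 m.
S = L/(4πd²) = 49.45 W m^-2.
Unperturbed T_e = [49.45·(1−0.17)/(4σ)]^¼ = 116.0 K.
ΔF = Δ[S(1−α)]/4 = (1−0.17)·-2.45/4 = -0.5084 W m^-2.
Linearising σT⁴ gives d(σT⁴)/dT = 4σT_e³ = 0.3539 W m^-2 per K.
So ΔT₀ = -0.5084/0.3539 = -1.44 K.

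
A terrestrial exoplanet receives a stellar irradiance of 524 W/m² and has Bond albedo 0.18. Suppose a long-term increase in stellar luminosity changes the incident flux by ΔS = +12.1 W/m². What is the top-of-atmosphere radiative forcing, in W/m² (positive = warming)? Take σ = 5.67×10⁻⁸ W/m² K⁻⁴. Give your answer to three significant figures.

2.48 W/m²

TOA radiative forcing: ΔF = (1−α)ΔS/4 = 0.82·(+12.1)/4 = 2.481 W/m².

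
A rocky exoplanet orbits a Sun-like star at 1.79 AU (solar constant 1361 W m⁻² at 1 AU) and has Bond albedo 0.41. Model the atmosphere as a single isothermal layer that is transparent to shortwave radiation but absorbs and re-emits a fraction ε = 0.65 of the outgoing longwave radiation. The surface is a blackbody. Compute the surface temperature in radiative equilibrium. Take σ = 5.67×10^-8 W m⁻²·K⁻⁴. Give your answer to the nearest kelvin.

Flux at the orbit: S = 1361/(1.79)² = 424.8 W m⁻².
The planet radiates to space at T_e = [S(1−α)/(4σ)]^(1/4) = 182.3 K.
The surface balance (absorbed SW + ε·downward IR = σT_s⁴) with T_a⁴ = T_s⁴/2 reduces to T_s = T_e·[2/(2−ε)]^¼ = 201.1 K.

201 kelvin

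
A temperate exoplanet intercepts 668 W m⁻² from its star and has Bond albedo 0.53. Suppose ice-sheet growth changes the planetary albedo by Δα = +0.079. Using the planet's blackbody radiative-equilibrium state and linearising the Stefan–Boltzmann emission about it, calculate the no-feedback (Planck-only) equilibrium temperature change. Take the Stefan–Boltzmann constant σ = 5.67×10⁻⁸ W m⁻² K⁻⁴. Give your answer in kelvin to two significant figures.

Unperturbed T_e = [668.0·(1−0.53)/(4σ)]^¼ = 192.9 K.
TOA radiative forcing: ΔF = −S·Δα/4 = −668.0·(+0.079)/4 = -13.19 W m⁻².
The Planck feedback parameter is 4σT_e³ = 1.628 W m⁻²/K.
ΔT₀ = ΔF/λ_P = -13.19/1.628 = -8.11 K.

-8.1 kelvin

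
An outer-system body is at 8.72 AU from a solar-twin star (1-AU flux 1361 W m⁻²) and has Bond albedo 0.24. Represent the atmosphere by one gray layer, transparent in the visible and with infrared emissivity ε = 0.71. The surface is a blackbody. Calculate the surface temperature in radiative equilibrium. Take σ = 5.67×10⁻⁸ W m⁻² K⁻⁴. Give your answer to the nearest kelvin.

Irradiance scales as 1/d², so S = 1361 W m⁻² × (1/8.72)² = 17.90 W m⁻².
The planet radiates to space at T_e = [S(1−α)/(4σ)]^(1/4) = 88.00 K.
For a single slab of emissivity ε, T_s⁴ = 2T_e⁴/(2−ε); thus T_s = 88.00·(1.55)^(1/4) = 98.20 K.

98 kelvin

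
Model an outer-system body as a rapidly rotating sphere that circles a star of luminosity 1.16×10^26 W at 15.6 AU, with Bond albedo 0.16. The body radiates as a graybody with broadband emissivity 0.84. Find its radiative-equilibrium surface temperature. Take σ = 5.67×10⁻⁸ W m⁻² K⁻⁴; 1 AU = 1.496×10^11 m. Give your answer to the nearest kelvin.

Orbital distance: d = 15.6 AU = 2.334×10^12 m.
S = L/(4πd²) = 1.695 W m⁻².
The planet absorbs (1−α)S over its disc πR² and re-emits over 4πR², so the mean absorbed flux is (1−0.16)·1.695/4 = 0.3559 W m⁻².
Radiative balance εσT⁴ = 0.3559 gives T = [0.3559/(0.84·σ)]^(1/4) = 52.28 K.

52 kelvin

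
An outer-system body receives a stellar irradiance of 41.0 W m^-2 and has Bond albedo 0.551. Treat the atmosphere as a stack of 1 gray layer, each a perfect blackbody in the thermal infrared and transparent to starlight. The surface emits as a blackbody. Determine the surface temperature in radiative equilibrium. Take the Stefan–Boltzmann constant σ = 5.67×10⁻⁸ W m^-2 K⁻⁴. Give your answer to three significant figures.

113 K

OLR = S(1−α)/4 = 4.602 W m^-2; the top layer radiates at T_e = 94.92 K.
Layer-by-layer balance gives σT_s⁴ = (N+1)σT_e⁴, so T_s = 2^¼·94.92 = 112.9 K.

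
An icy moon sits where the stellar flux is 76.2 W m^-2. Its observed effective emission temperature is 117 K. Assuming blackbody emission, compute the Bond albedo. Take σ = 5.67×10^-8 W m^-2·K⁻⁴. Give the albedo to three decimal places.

From σT⁴ = S(1−α)/4 we invert for α: 1−α = 4σT⁴/S.
σT⁴ = 10.62 W m^-2, so 4σT⁴ = 42.50 W m^-2.
1−α = 42.50/76.20 = 0.5577, so α = 0.4423.

0.442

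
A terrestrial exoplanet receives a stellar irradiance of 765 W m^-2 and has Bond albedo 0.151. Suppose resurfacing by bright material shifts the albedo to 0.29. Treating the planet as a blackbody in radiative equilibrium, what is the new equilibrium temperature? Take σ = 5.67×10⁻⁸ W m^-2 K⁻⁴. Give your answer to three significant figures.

New equilibrium: T₂ = [(1−0.29)·765.0/(4σ)]^(1/4) = 221.2 K.

221 K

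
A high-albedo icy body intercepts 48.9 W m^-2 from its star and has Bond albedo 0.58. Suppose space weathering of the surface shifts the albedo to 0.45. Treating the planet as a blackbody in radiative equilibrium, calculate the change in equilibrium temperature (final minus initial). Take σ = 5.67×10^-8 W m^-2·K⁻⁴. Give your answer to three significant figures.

6.80 K

With α = 0.58, T₁ = 97.55 K.
Final:   T₂ = [S(1−0.45)/(4σ)]^(1/4) = 104.4 K.
ΔT = T₂ − T₁ = 6.803 K.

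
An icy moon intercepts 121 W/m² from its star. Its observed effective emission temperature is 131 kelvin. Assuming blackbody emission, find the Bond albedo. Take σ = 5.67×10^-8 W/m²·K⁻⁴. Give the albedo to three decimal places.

Rearranging the radiative balance, α = 1 − 4σT⁴/S.
4σT⁴ = 4·5.67×10⁻⁸·(131)⁴ = 66.79 W/m².
Hence α = 1 − 66.79/121.0 = 0.4480.

0.448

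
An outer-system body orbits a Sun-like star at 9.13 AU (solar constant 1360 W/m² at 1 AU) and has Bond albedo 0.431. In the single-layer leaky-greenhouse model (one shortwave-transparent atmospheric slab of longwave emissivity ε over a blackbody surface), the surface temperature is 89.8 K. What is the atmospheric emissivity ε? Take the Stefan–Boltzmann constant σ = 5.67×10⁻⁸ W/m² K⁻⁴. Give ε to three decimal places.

0.741

Flux at the orbit: S = 1360/(9.13)² = 16.32 W/m².
TOA balance gives T_e = 79.99 K.
T_s⁴ = T_e⁴·2/(2−ε) → ε = 2 − 2(T_e/T_s)⁴ = 2 − 2·(79.99/89.8)⁴ = 0.7411.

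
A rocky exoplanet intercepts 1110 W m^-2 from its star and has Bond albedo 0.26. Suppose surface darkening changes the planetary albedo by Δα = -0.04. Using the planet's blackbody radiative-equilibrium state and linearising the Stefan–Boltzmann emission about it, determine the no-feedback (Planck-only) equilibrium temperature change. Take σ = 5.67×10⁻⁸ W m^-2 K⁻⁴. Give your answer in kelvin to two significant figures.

Reference equilibrium: T_e = [S(1−α)/(4σ)]^(1/4) = 245.3 K.
TOA radiative forcing: ΔF = −S·Δα/4 = −1110·(-0.04)/4 = 11.10 W m^-2.
Planck response: λ_P = 4σT_e³ = 4·5.67×10⁻⁸·(245.3)³ = 3.348 W m^-2/K.
ΔT₀ = ΔF/λ_P = 11.10/3.348 = 3.32 K.

3.3 K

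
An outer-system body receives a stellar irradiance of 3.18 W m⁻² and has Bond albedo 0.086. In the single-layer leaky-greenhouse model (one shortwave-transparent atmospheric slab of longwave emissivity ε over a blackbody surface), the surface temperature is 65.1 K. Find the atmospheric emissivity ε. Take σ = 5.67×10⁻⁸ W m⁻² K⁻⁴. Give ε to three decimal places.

0.573

First, T_e = [3.180·(1−0.086)/(4σ)]^(1/4) = 59.83 K.
Since (2−ε)/2 = (T_e/T_s)⁴ = 0.7135, ε = 0.5730.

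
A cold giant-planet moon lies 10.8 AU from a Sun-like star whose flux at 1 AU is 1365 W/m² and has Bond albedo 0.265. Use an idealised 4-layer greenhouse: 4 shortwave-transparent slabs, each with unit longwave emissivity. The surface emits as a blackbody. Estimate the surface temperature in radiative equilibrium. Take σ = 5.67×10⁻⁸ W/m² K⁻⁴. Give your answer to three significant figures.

117 kelvin

Flux at the orbit: S = 1365/(10.8)² = 11.70 W/m².
Top-of-atmosphere balance: σT_e⁴ = S(1−α)/4 = 2.150 W/m² → T_e = 78.48 K.
Layer-by-layer balance gives σT_s⁴ = (N+1)σT_e⁴, so T_s = 5^¼·78.48 = 117.3 K.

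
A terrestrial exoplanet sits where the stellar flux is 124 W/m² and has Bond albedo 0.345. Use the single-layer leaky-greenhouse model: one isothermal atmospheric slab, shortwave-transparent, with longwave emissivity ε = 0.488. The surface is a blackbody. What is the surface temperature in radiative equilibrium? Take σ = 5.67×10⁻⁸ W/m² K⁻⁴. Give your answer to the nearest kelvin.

At the top of the atmosphere, σT_e⁴ = S(1−α)/4 = 20.30 W/m², giving T_e = 137.6 K.
For a single slab of emissivity ε, T_s⁴ = 2T_e⁴/(2−ε); thus T_s = 137.6·(1.323)^(1/4) = 147.5 K.

148 kelvin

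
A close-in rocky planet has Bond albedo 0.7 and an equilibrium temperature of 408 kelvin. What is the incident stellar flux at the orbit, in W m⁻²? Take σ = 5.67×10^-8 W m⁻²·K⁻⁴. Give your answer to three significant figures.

20900 W m⁻²

Invert the energy balance for S: S = 4σT⁴/(1−α).
σT⁴ = 5.67×10⁻⁸·(408)⁴ = 1571 W m⁻².
S = 4·1571/0.3 = 20950 W m⁻².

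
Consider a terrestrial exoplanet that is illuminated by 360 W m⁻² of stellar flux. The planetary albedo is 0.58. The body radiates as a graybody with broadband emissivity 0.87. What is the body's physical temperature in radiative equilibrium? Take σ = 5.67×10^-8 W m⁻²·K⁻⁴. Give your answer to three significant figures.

Absorbed flux (global mean): S(1−α)/4 = 360.0·0.42/4 = 37.80 W m⁻².
Equating to εσT⁴ with ε = 0.87: T = (37.80/0.87σ)^(1/4) = 166.4 K.

166 K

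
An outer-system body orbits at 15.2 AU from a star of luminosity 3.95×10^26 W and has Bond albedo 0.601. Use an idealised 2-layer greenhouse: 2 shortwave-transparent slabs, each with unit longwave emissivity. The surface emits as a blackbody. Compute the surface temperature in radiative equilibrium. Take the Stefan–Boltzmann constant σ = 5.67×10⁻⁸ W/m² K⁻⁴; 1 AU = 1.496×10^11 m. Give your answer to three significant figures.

75.3 K

d = 15.2 × 1.496×10^11 m = 2.274×10^12 m.
Spreading L over a sphere of radius d: S = 3.95×10^26/(4π·2.27×10^12²) = 6.079 W/m².
OLR = S(1−α)/4 = 0.6064 W/m²; the top layer radiates at T_e = 57.19 K.
With N = 2 opaque layers, T_s = (N+1)^(1/4)·T_e = 3^(1/4)·57.19 = 75.26 K.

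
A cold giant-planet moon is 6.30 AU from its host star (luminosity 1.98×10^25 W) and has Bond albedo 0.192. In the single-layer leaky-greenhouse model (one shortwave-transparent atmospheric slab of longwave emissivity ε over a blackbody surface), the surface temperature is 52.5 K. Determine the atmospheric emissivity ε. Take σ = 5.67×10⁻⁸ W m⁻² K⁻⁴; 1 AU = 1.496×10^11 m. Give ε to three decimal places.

d = 6.30 × 1.496×10^11 m = 9.425×10^11 m.
S = L/(4πd²) = 1.774 W m⁻².
Effective temperature: T_e = [S(1−α)/(4σ)]^(1/4) = 50.14 K.
T_s⁴ = T_e⁴·2/(2−ε) → ε = 2 − 2(T_e/T_s)⁴ = 2 − 2·(50.14/52.5)⁴ = 0.3363.

0.336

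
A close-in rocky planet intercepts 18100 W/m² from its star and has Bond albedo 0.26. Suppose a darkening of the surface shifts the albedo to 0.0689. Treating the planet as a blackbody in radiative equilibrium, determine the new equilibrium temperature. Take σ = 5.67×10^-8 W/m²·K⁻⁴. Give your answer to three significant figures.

With the new albedo, S(1−α₂)/4 = 4213 W/m², so T₂ = 522.1 K.

522 kelvin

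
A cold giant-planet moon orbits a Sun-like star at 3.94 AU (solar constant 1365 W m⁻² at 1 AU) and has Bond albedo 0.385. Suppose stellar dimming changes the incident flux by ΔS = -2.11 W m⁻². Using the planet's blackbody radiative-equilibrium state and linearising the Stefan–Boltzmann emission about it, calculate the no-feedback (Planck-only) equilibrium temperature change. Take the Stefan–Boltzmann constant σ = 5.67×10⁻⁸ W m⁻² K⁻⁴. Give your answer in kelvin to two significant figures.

-0.75 K

Irradiance scales as 1/d², so S = 1365 W m⁻² × (1/3.94)² = 87.93 W m⁻².
Unperturbed T_e = [87.93·(1−0.385)/(4σ)]^¼ = 124.3 K.
Only a fraction (1−α) is absorbed and it's spread over 4πR², so ΔF = (1−α)ΔS/4 = -0.3244 W m⁻².
Linearising σT⁴ gives d(σT⁴)/dT = 4σT_e³ = 0.4352 W m⁻² per K.
Hence the no-feedback warming is ΔF/(4σT_e³) = -0.745 K.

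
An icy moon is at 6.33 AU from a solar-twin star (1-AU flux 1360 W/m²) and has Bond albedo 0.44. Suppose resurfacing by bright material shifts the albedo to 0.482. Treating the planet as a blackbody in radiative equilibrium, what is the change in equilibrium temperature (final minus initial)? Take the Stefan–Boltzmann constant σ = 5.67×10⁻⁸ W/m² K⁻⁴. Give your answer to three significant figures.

-1.85 K

By the inverse-square law, S = 1360/6.33² = 33.94 W/m².
Initial: T₁ = [S(1−0.44)/(4σ)]^(1/4) = 95.68 K.
Final:   T₂ = [S(1−0.482)/(4σ)]^(1/4) = 93.83 K.
Change: 93.83 − 95.68 = -1.847 K.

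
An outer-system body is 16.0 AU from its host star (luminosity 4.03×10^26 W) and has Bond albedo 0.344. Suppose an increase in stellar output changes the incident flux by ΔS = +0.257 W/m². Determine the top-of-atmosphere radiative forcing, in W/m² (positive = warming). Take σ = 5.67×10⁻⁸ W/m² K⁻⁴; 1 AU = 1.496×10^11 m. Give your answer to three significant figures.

0.0421 W/m²

d = 16.0 × 1.496×10^11 m = 2.394×10^12 m.
Flux at the orbit: S = L/(4πd²) = 4.03×10^26/(4π·(2.39×10^12)²) = 5.597 W/m².
ΔF = Δ[S(1−α)]/4 = (1−0.344)·+0.257/4 = 0.04215 W/m².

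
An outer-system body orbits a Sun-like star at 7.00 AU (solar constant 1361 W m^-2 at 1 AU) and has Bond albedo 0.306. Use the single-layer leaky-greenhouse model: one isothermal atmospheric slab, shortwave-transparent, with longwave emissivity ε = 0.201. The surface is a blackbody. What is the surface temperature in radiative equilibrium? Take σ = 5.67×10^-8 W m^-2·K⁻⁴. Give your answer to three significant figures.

Flux at the orbit: S = 1361/(7.00)² = 27.78 W m^-2.
At the top of the atmosphere, σT_e⁴ = S(1−α)/4 = 4.819 W m^-2, giving T_e = 96.02 K.
For a single slab of emissivity ε, T_s⁴ = 2T_e⁴/(2−ε); thus T_s = 96.02·(1.112)^(1/4) = 98.59 K.

98.6 kelvin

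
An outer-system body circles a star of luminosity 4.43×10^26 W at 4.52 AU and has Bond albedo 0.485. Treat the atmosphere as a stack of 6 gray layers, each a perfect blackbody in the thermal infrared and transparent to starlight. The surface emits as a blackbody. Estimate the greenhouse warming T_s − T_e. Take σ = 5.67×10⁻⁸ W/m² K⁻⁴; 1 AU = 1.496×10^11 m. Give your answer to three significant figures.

72.1 K

d = 4.52 × 1.496×10^11 m = 6.762×10^11 m.
S = L/(4πd²) = 77.10 W/m².
The effective emission temperature is T_e = [S(1−α)/(4σ)]^¼ = 115.0 K.
Surface: T_s = (7)^¼·T_e = 187.1 K.
So the greenhouse effect raises the surface by 187.1 − 115.0 = 72.07 K.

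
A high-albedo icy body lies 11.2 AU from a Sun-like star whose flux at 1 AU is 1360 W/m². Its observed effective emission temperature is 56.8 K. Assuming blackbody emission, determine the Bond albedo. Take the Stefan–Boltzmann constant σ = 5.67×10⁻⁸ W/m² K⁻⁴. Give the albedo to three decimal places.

Irradiance scales as 1/d², so S = 1360 W/m² × (1/11.2)² = 10.84 W/m².
From σT⁴ = S(1−α)/4 we invert for α: 1−α = 4σT⁴/S.
4σT⁴ = 4·5.67×10⁻⁸·(56.8)⁴ = 2.361 W/m².
Hence α = 1 − 2.361/10.84 = 0.7823.

0.782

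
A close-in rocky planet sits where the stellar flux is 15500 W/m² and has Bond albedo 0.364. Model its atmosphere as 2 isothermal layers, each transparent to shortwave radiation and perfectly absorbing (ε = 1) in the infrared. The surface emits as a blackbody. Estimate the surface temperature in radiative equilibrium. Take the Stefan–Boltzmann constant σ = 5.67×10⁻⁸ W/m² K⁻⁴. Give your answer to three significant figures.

OLR = S(1−α)/4 = 2464 W/m²; the top layer radiates at T_e = 456.6 K.
Layer-by-layer balance gives σT_s⁴ = (N+1)σT_e⁴, so T_s = 3^¼·456.6 = 600.9 K.

601 kelvin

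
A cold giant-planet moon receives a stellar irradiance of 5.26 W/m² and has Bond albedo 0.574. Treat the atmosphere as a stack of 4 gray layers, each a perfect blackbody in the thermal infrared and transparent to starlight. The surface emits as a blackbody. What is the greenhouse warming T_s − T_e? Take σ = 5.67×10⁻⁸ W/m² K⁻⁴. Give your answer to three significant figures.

The effective emission temperature is T_e = [S(1−α)/(4σ)]^¼ = 56.06 K.
Surface: T_s = (5)^¼·T_e = 83.84 K.
Warming: T_s − T_e = 27.77 K.

27.8 kelvin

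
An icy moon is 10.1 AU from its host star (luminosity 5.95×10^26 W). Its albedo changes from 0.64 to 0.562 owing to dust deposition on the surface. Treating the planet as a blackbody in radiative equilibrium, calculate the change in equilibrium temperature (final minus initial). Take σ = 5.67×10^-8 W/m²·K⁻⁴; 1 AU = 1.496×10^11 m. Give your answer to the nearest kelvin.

4 K

Orbital distance: d = 10.1 AU = 1.511×10^12 m.
S = L/(4πd²) = 20.74 W/m².
Initial: T₁ = [S(1−0.64)/(4σ)]^(1/4) = 75.75 K.
Final:   T₂ = [S(1−0.562)/(4σ)]^(1/4) = 79.55 K.
ΔT = T₂ − T₁ = 3.806 K.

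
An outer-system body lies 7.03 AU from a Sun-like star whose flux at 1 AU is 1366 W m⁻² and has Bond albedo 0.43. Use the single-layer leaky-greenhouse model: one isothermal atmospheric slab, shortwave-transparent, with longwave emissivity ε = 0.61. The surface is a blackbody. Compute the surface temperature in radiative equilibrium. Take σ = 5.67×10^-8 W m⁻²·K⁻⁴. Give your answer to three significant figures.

Irradiance scales as 1/d², so S = 1366 W m⁻² × (1/7.03)² = 27.64 W m⁻².
The planet radiates to space at T_e = [S(1−α)/(4σ)]^(1/4) = 91.29 K.
Surface balance with a leaky layer gives σT_s⁴ = σT_e⁴·2/(2−ε), so T_s = T_e·[2/(2−0.61)]^(1/4) = 99.99 K.

100 K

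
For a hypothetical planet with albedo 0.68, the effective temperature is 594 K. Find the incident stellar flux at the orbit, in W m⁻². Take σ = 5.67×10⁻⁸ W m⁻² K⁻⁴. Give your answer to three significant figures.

From S(1−α)/4 = σT⁴: S = 4σT⁴/(1−α).
The emitted flux is σT⁴ = 7059 W m⁻².
So S = 4×7059/(1−0.68) = 88230 W m⁻².

88200 W m⁻²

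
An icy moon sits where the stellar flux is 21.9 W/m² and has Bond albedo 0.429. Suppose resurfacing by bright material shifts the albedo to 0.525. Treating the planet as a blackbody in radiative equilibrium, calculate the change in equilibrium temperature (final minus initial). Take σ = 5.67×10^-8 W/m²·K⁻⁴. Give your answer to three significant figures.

Initial: T₁ = [S(1−0.429)/(4σ)]^(1/4) = 86.17 K.
Final:   T₂ = [S(1−0.525)/(4σ)]^(1/4) = 82.30 K.
Change: 82.30 − 86.17 = -3.876 K.

-3.88 kelvin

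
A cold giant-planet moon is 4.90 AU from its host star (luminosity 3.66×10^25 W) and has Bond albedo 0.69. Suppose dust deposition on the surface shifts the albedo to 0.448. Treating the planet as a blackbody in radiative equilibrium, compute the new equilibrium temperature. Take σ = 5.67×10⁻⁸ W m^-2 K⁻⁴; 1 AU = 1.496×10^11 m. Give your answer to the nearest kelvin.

Orbital distance: d = 4.90 AU = 7.330×10^11 m.
S = L/(4πd²) = 5.420 W m^-2.
With the new albedo, S(1−α₂)/4 = 0.7480 W m^-2, so T₂ = 60.27 K.

60 kelvin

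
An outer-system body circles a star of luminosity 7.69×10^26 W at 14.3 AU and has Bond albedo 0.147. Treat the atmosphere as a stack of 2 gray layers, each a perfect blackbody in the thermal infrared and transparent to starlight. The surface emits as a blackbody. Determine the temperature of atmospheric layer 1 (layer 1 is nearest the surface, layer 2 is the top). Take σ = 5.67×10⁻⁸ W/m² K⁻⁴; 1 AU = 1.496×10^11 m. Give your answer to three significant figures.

d = 14.3 × 1.496×10^11 m = 2.139×10^12 m.
Flux at the orbit: S = L/(4πd²) = 7.69×10^26/(4π·(2.14×10^12)²) = 13.37 W/m².
Top-of-atmosphere balance: σT_e⁴ = S(1−α)/4 = 2.851 W/m² → T_e = 84.21 K.
The net upward flux σT_e⁴ is constant between every pair of levels, so T_k⁴ = (N+1−k)T_e⁴.
With k = 1: T_1 = (2+1−1)^¼·84.21 K = 100.1 K.

100 K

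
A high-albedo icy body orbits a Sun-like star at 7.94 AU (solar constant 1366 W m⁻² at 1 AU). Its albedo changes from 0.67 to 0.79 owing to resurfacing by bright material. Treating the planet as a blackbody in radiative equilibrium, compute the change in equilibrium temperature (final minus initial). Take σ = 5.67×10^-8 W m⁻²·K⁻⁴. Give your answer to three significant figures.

Flux at the orbit: S = 1366/(7.94)² = 21.67 W m⁻².
Before: T₁ = [21.67·0.33/(4σ)]^(1/4) = 74.93 K.
After:  T₂ = [21.67·0.21/(4σ)]^(1/4) = 66.93 K.
ΔT = T₂ − T₁ = -8.006 K.

-8.01 kelvin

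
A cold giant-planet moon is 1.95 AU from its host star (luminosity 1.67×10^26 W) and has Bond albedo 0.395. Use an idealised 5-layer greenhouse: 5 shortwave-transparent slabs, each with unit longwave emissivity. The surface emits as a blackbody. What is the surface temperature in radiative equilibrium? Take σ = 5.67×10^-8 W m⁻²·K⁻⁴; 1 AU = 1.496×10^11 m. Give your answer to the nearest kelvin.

Orbital distance: d = 1.95 AU = 2.917×10^11 m.
S = L/(4πd²) = 156.2 W m⁻².
The effective emission temperature is T_e = [S(1−α)/(4σ)]^¼ = 142.9 K.
Layer-by-layer balance gives σT_s⁴ = (N+1)σT_e⁴, so T_s = 6^¼·142.9 = 223.6 K.

224 K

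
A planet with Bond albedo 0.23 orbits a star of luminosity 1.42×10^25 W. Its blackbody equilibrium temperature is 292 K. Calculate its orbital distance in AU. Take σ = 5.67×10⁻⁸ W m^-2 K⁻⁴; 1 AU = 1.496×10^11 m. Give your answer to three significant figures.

0.154 AU

The flux needed for this T is 4σT⁴/(1−0.23) = 2141 W m^-2.
S = L/(4πd²) → d = √(L/4πS) = √(1.42×10^25/(4π·2141)) = 2.297×10^10 m = 0.1536 AU.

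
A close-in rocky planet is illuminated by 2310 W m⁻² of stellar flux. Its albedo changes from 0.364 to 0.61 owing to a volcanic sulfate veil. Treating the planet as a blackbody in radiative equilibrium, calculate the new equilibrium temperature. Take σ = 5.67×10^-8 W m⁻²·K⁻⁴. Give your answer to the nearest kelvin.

T₂ = [S(1−α₂)/(4σ)]^(1/4) = [2310·0.39/(4σ)]^(1/4) = 251.0 K.

251 kelvin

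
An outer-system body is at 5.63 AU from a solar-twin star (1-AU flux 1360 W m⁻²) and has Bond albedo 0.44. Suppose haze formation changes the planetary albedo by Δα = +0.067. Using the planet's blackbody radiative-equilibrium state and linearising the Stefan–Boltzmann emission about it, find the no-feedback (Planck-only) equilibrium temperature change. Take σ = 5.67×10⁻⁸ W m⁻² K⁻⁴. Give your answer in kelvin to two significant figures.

-3.0 K

Flux at the orbit: S = 1360/(5.63)² = 42.91 W m⁻².
The baseline emission temperature is T_e = 101.5 K.
ΔF = −(S/4)Δα = −(42.91/4)×(+0.067) = -0.7187 W m⁻².
Linearising σT⁴ gives d(σT⁴)/dT = 4σT_e³ = 0.2368 W m⁻² per K.
Hence the no-feedback warming is ΔF/(4σT_e³) = -3.03 K.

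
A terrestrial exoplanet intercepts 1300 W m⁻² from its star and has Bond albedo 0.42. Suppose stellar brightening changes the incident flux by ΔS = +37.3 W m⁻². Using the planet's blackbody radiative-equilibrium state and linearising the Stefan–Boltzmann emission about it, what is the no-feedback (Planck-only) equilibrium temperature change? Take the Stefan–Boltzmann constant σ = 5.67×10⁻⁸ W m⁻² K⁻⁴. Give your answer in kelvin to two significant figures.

Reference equilibrium: T_e = [S(1−α)/(4σ)]^(1/4) = 240.1 K.
TOA radiative forcing: ΔF = (1−α)ΔS/4 = 0.58·(+37.3)/4 = 5.409 W m⁻².
The Planck feedback parameter is 4σT_e³ = 3.140 W m⁻²/K.
So ΔT₀ = 5.409/3.140 = 1.72 K.

1.7 kelvin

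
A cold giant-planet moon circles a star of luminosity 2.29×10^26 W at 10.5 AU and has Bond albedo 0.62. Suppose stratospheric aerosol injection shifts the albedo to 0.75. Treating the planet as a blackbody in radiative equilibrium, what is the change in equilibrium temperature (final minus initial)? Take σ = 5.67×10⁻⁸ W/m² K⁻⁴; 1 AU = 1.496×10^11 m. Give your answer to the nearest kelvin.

-6 kelvin

d = 10.5 × 1.496×10^11 m = 1.571×10^12 m.
S = L/(4πd²) = 7.386 W/m².
Initial: T₁ = [S(1−0.62)/(4σ)]^(1/4) = 59.31 K.
After:  T₂ = [7.386·0.25/(4σ)]^(1/4) = 53.42 K.
ΔT = T₂ − T₁ = -5.895 K.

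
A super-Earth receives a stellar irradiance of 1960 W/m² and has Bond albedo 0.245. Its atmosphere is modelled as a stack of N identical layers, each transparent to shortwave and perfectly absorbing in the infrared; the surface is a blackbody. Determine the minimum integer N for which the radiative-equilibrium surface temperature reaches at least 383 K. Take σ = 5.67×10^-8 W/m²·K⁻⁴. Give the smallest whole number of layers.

The effective emission temperature is T_e = [S(1−α)/(4σ)]^¼ = 284.2 K.
Need (N+1)T_e⁴ ≥ T_s⁴, i.e. N+1 ≥ (383/284.2)⁴ = 3.298.
The minimum whole number is N = 3.

3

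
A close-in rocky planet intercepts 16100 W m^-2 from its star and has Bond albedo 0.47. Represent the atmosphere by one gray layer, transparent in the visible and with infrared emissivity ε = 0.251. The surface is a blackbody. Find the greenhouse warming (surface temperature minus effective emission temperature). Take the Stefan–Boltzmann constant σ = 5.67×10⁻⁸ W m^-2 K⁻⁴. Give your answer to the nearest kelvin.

15 K

At the top of the atmosphere, σT_e⁴ = S(1−α)/4 = 2133 W m^-2, giving T_e = 440.4 K.
Surface balance with a leaky layer gives σT_s⁴ = σT_e⁴·2/(2−ε), so T_s = T_e·[2/(2−0.251)]^(1/4) = 455.4 K.
Greenhouse warming: T_s − T_e = 15.02 K.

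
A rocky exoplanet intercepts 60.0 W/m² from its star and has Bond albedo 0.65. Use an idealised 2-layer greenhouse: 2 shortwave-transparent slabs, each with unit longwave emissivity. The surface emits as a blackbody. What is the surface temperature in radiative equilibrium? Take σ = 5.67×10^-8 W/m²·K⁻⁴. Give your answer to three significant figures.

The effective emission temperature is T_e = [S(1−α)/(4σ)]^¼ = 98.09 K.
For an N-layer opaque stack, T_s⁴ = (N+1)T_e⁴, hence T_s = (3)^(1/4)×98.09 K = 129.1 K.

129 kelvin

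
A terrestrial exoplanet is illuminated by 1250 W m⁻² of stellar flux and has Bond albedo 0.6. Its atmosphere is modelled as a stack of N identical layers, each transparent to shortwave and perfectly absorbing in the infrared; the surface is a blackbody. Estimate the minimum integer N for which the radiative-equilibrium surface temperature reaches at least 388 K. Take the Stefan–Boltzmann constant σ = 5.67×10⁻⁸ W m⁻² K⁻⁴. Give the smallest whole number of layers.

10

The effective emission temperature is T_e = [S(1−α)/(4σ)]^¼ = 216.7 K.
T_s = (N+1)^(1/4)·T_e ≥ 388 K requires N+1 ≥ (T_s/T_e)⁴ = (388/216.7)⁴ = 10.280.
Rounding up, N = 10.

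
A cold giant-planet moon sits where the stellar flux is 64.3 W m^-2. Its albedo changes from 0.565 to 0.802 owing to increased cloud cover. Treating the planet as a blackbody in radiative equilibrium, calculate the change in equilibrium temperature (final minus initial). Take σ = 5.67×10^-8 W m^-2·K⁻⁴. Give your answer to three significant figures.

Initial: T₁ = [S(1−0.565)/(4σ)]^(1/4) = 105.4 K.
After:  T₂ = [64.30·0.198/(4σ)]^(1/4) = 86.56 K.
Change: 86.56 − 105.4 = -18.82 K.

-18.8 K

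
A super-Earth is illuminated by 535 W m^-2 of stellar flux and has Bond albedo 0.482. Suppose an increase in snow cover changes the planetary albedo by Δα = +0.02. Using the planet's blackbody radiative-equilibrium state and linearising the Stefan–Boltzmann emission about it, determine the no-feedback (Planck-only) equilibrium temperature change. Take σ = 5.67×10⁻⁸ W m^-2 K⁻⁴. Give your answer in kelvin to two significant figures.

Reference equilibrium: T_e = [S(1−α)/(4σ)]^(1/4) = 187.0 K.
ΔF = −(S/4)Δα = −(535.0/4)×(+0.02) = -2.675 W m^-2.
Planck response: λ_P = 4σT_e³ = 4·5.67×10⁻⁸·(187.0)³ = 1.482 W m^-2/K.
Hence the no-feedback warming is ΔF/(4σT_e³) = -1.80 K.

-1.8 K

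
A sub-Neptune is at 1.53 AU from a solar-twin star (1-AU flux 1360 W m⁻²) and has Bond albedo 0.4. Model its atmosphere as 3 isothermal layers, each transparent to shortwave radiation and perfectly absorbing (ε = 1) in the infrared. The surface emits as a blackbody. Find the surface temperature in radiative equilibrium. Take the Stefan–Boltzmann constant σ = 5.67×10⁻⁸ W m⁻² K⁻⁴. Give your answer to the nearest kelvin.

280 kelvin

Irradiance scales as 1/d², so S = 1360 W m⁻² × (1/1.53)² = 581.0 W m⁻².
OLR = S(1−α)/4 = 87.15 W m⁻²; the top layer radiates at T_e = 198.0 K.
Layer-by-layer balance gives σT_s⁴ = (N+1)σT_e⁴, so T_s = 4^¼·198.0 = 280.0 K.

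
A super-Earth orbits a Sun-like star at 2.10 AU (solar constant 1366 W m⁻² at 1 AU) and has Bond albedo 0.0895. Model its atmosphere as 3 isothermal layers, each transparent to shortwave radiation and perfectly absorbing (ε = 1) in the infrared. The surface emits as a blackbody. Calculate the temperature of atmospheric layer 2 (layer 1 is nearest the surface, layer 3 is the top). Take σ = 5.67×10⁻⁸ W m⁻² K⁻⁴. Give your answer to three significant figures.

223 K

Flux at the orbit: S = 1366/(2.10)² = 309.8 W m⁻².
The effective emission temperature is T_e = [S(1−α)/(4σ)]^¼ = 187.8 K.
Each opaque layer satisfies 2T_j⁴ = T_{j−1}⁴ + T_{j+1}⁴, giving T_k⁴ = (N+1−k)T_e⁴.
With k = 2: T_2 = (3+1−2)^¼·187.8 K = 223.3 K.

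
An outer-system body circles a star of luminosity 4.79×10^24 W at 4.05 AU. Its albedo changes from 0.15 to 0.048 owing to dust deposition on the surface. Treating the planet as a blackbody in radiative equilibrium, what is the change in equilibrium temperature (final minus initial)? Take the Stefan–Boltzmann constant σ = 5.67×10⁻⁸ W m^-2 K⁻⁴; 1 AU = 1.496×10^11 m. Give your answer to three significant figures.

1.28 K

d = 4.05 × 1.496×10^11 m = 6.059×10^11 m.
Spreading L over a sphere of radius d: S = 4.79×10^24/(4π·6.06×10^11²) = 1.038 W m^-2.
Before: T₁ = [1.038·0.85/(4σ)]^(1/4) = 44.42 K.
After:  T₂ = [1.038·0.952/(4σ)]^(1/4) = 45.69 K.
Change: 45.69 − 44.42 = 1.276 K.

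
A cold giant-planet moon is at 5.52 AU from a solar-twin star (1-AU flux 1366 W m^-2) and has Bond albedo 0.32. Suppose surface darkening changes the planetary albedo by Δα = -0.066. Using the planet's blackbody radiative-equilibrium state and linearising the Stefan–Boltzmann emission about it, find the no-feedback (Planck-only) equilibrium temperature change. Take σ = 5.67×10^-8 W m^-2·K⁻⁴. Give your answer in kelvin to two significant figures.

2.6 K

Irradiance scales as 1/d², so S = 1366 W m^-2 × (1/5.52)² = 44.83 W m^-2.
The baseline emission temperature is T_e = 107.7 K.
ΔF = −(S/4)Δα = −(44.83/4)×(-0.066) = 0.7397 W m^-2.
Linearising σT⁴ gives d(σT⁴)/dT = 4σT_e³ = 0.2831 W m^-2 per K.
ΔT₀ = ΔF/λ_P = 0.7397/0.2831 = 2.61 K.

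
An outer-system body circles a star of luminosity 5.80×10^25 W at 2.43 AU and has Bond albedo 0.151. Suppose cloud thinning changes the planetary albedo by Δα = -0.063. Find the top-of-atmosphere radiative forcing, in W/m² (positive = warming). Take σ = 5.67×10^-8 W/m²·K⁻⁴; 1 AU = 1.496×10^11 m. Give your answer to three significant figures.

Orbital distance: d = 2.43 AU = 3.635×10^11 m.
S = L/(4πd²) = 34.93 W/m².
The change in absorbed flux is Δ[S(1−α)/4] = −SΔα/4 = 0.5501 W/m².

0.550 W/m²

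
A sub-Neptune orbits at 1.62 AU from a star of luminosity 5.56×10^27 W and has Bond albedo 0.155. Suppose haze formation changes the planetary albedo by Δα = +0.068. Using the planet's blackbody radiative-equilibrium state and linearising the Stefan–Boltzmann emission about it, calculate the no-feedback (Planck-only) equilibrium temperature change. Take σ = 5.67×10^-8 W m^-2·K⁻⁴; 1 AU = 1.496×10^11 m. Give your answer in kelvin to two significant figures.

-8.2 K

d = 1.62 × 1.496×10^11 m = 2.424×10^11 m.
Spreading L over a sphere of radius d: S = 5.56×10^27/(4π·2.42×10^11²) = 7533 W m^-2.
Reference equilibrium: T_e = [S(1−α)/(4σ)]^(1/4) = 409.3 K.
The change in absorbed flux is Δ[S(1−α)/4] = −SΔα/4 = -128.1 W m^-2.
The Planck feedback parameter is 4σT_e³ = 15.55 W m^-2/K.
ΔT₀ = ΔF/λ_P = -128.1/15.55 = -8.23 K.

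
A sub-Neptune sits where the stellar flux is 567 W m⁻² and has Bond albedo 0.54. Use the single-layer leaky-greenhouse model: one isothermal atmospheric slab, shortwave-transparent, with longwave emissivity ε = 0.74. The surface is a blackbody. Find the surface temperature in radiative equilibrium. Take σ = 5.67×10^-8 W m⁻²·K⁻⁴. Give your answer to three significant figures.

207 kelvin

Effective emission temperature (TOA balance): σT_e⁴ = S(1−α)/4 = 65.20 W m⁻² → T_e = 184.2 K.
The surface balance (absorbed SW + ε·downward IR = σT_s⁴) with T_a⁴ = T_s⁴/2 reduces to T_s = T_e·[2/(2−ε)]^¼ = 206.7 K.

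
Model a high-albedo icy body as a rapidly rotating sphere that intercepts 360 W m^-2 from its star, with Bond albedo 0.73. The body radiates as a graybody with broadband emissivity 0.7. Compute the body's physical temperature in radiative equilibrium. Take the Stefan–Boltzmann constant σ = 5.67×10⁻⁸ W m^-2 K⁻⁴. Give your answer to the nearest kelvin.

157 K

The planet absorbs (1−α)S over its disc πR² and re-emits over 4πR², so the mean absorbed flux is (1−0.73)·360.0/4 = 24.30 W m^-2.
Radiative balance εσT⁴ = 24.30 gives T = [24.30/(0.7·σ)]^(1/4) = 157.3 K.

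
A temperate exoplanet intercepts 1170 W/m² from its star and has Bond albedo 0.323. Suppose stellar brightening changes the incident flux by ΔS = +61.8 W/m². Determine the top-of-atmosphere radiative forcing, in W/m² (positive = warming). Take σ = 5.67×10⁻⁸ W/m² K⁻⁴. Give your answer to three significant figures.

10.5 W/m²

Only a fraction (1−α) is absorbed and it's spread over 4πR², so ΔF = (1−α)ΔS/4 = 10.46 W/m².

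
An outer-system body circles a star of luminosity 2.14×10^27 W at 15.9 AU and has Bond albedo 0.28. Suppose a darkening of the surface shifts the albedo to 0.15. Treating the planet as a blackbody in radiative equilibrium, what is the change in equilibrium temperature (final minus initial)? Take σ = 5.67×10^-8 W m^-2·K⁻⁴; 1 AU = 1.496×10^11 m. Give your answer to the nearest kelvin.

4 kelvin

d = 15.9 × 1.496×10^11 m = 2.379×10^12 m.
S = L/(4πd²) = 30.10 W m^-2.
Before: T₁ = [30.10·0.72/(4σ)]^(1/4) = 98.87 K.
After:  T₂ = [30.10·0.85/(4σ)]^(1/4) = 103.1 K.
Change: 103.1 − 98.87 = 4.189 K.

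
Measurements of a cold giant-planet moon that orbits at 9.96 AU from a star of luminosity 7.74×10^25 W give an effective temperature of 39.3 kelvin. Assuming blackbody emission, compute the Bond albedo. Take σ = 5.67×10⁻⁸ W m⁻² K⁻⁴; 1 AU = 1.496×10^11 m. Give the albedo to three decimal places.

Orbital distance: d = 9.96 AU = 1.490×10^12 m.
S = L/(4πd²) = 2.774 W m⁻².
Rearranging the radiative balance, α = 1 − 4σT⁴/S.
4σT⁴ = 4·5.67×10⁻⁸·(39.3)⁴ = 0.5410 W m⁻².
Hence α = 1 − 0.5410/2.774 = 0.8050.

0.805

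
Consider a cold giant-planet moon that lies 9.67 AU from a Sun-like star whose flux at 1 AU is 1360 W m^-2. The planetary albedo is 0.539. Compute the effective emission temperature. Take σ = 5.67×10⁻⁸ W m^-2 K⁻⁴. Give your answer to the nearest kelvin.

74 K

By the inverse-square law, S = 1360/9.67² = 14.54 W m^-2.
Absorbed flux (global mean): S(1−α)/4 = 14.54·0.461/4 = 1.676 W m^-2.
Balancing against σT⁴: T = (1.676/5.67×10⁻⁸)^(1/4) = 73.74 K.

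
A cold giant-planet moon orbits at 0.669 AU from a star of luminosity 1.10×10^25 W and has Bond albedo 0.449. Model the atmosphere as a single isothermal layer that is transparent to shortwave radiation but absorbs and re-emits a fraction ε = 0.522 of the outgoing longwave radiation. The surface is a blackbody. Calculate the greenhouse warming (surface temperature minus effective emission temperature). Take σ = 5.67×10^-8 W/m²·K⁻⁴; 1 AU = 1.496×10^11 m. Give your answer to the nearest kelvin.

9 K

d = 0.669 × 1.496×10^11 m = 1.001×10^11 m.
Flux at the orbit: S = L/(4πd²) = 1.10×10^25/(4π·(1.00×10^11)²) = 87.39 W/m².
At the top of the atmosphere, σT_e⁴ = S(1−α)/4 = 12.04 W/m², giving T_e = 120.7 K.
Surface balance with a leaky layer gives σT_s⁴ = σT_e⁴·2/(2−ε), so T_s = T_e·[2/(2−0.522)]^(1/4) = 130.2 K.
T_s − T_e = 130.2 − 120.7 = 9.481 K.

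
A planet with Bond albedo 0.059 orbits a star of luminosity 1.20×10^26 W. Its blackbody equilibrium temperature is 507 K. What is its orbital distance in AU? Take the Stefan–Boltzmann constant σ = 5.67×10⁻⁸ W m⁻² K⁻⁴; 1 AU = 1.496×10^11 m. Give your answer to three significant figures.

The flux needed for this T is 4σT⁴/(1−0.059) = 15930 W m⁻².
S = L/(4πd²) → d = √(L/4πS) = √(1.20×10^26/(4π·15930)) = 2.449×10^10 m = 0.1637 AU.

0.164 AU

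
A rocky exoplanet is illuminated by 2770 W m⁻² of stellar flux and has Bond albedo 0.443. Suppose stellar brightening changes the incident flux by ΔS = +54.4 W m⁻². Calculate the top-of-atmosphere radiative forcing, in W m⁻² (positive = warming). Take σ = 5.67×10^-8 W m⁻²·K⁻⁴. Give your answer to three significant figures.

Only a fraction (1−α) is absorbed and it's spread over 4πR², so ΔF = (1−α)ΔS/4 = 7.575 W m⁻².

7.58 W m⁻²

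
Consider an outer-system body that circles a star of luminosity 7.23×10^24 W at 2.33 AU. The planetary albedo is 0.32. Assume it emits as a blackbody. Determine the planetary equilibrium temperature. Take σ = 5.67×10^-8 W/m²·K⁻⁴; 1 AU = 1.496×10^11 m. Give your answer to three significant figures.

61.4 kelvin

d = 2.33 × 1.496×10^11 m = 3.486×10^11 m.
Spreading L over a sphere of radius d: S = 7.23×10^24/(4π·3.49×10^11²) = 4.735 W/m².
The planet absorbs (1−α)S over its disc πR² and re-emits over 4πR², so the mean absorbed flux is (1−0.32)·4.735/4 = 0.8050 W/m².
Set σT⁴ = 0.8050 → T = (0.8050/σ)^(1/4) = 61.38 K.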